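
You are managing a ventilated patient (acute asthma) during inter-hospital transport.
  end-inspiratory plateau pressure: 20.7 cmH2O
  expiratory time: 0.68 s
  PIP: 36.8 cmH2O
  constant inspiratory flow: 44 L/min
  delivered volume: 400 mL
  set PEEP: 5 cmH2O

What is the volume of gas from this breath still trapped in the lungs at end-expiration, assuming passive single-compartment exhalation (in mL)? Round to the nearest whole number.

Flow: 44 L/min ÷ 60 = 0.7333 L/s.
R = (PIP − Pplat)/V̇ = (36.8 − 20.7) / 0.7333 = 16.1/0.7333 = 21.956 cmH2O·s/L.
C = Vt/(Pplat − PEEP) = 400.0 / (20.7 − 5) = 400.0/15.7 = 25.478 mL/cmH2O.
τ = R × C = 21.956 × 0.02548 L/cmH2O = 0.5594 s.
Fraction remaining = e^(−Te/τ) = e^(−0.68/0.5594) = 0.2965.
Trapped volume = 400.0 × 0.2965 = 118.6 mL.

119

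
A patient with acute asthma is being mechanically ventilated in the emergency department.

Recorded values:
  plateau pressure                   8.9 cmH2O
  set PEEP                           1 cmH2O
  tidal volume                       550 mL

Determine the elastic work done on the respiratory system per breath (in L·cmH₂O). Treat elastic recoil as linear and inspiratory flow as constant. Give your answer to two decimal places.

2.17

Elastic work ≈ ½ × (Pplat − PEEP) × Vt = 0.5 × (8.9 − 1) × 0.550 L = 0.5 × 7.9 × 0.550 = 2.173 L·cmH2O.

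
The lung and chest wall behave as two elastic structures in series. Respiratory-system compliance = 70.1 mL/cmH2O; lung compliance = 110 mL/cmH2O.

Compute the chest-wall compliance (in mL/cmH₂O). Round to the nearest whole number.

193

1/Ccw = 1/Crs − 1/CL.
1/Ccw = 1/70.1 − 1/110 = 0.005174.
Ccw = 193.27 mL/cmH2O.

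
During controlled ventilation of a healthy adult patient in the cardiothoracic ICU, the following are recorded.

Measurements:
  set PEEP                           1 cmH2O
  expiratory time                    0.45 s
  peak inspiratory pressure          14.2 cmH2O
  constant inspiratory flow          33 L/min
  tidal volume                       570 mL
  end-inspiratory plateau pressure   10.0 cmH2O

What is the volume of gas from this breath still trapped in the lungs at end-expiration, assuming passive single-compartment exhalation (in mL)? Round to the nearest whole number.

Flow: 33 L/min ÷ 60 = 0.55 L/s.
R = (PIP − Pplat)/V̇ = (14.2 − 10.0) / 0.55 = 4.2/0.55 = 7.636 cmH2O·s/L.
C = Vt/(Pplat − PEEP) = 570.0 / (10.0 − 1) = 570.0/9.0 = 63.333 mL/cmH2O.
τ = R × C = 7.636 × 0.06333 L/cmH2O = 0.4836 s.
Fraction remaining = e^(−Te/τ) = e^(−0.45/0.4836) = 0.3943.
Trapped volume = 570.0 × 0.3943 = 224.75 mL.

225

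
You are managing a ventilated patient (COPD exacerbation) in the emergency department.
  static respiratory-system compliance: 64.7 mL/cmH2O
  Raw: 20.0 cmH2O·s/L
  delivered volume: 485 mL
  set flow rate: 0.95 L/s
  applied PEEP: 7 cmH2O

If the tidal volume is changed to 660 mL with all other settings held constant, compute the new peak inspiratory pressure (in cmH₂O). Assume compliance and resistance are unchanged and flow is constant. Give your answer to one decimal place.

PIP = Vt/C + R·V̇ + PEEP (constant-flow equation of motion).
Only the elastic term changes: ΔPIP = ΔVt / C = (660 − 485) / 64.7 = 2.705 cmH2O.
Original PIP = 485/64.7 + 20.0×0.95 + 7 = 33.496 cmH2O; new PIP = 33.496 + (2.705) = 36.201 cmH2O.

36.2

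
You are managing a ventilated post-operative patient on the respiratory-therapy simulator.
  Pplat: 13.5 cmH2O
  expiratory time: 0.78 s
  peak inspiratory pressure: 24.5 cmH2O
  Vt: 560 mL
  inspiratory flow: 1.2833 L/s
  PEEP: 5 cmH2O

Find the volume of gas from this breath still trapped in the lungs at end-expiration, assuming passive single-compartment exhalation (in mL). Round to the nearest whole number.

141

R = (PIP − Pplat)/V̇ = (24.5 − 13.5) / 1.2833 = 11.0/1.2833 = 8.572 cmH2O·s/L.
C = Vt/(Pplat − PEEP) = 560.0 / (13.5 − 5) = 560.0/8.5 = 65.882 mL/cmH2O.
τ = R × C = 8.572 × 0.06588 L/cmH2O = 0.5647 s.
Fraction remaining = e^(−Te/τ) = e^(−0.78/0.5647) = 0.2513.
Trapped volume = 560.0 × 0.2513 = 140.73 mL.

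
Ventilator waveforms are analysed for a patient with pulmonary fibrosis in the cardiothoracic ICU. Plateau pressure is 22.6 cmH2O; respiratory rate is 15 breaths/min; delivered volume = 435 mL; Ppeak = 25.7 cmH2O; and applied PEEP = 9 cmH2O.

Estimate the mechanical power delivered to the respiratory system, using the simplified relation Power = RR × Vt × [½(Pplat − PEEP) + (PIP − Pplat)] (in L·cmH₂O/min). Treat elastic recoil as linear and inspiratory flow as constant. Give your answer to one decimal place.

64.6

Per-breath work = Vt × [½(Pplat−PEEP) + (PIP−Pplat)] = 0.435 × [0.5×13.6 + 3.1] = 0.435 × 9.9 = 4.307 L·cmH2O.
Power = 15 × 4.307 = 64.605 L·cmH2O/min.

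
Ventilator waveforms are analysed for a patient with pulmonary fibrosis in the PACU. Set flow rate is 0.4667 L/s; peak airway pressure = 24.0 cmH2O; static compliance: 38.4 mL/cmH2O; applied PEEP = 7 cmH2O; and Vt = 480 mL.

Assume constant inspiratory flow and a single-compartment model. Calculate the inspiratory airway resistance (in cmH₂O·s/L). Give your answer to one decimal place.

9.6

Equation of motion (constant flow): PIP = Vt/C + R·V̇ + PEEP.
R·V̇ = PIP − Vt/C − PEEP = 24.0 − 480/38.4 − 7 = 24.0 − 12.5 − 7 = 4.5 cmH2O.
R = 4.5 / 0.4667 = 9.642 cmH2O·s/L.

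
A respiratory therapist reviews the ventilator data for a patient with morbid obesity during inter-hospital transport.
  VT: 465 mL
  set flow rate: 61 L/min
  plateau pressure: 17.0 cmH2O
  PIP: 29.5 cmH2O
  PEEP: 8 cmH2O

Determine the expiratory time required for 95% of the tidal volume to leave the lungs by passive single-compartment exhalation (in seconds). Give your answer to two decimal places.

1.90

Flow: 61 L/min ÷ 60 = 1.0167 L/s.
R = (PIP − Pplat)/V̇ = (29.5 − 17.0) / 1.0167 = 12.5/1.0167 = 12.295 cmH2O·s/L.
C = Vt/(Pplat − PEEP) = 465.0 / (17.0 − 8) = 465.0/9.0 = 51.667 mL/cmH2O.
τ = R × C = 12.295 × 0.05167 L/cmH2O = 0.6353 s.
t = −τ·ln(1 − 0.95) = −0.6353·ln(0.05) = 1.903 s.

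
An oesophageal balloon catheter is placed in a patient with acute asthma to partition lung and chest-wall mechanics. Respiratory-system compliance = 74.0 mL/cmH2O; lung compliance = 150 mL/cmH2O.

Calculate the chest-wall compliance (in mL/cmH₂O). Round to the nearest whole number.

1/Ccw = 1/Crs − 1/CL.
1/Ccw = 1/74.0 − 1/150 = 0.006847.
Ccw = 146.05 mL/cmH2O.

146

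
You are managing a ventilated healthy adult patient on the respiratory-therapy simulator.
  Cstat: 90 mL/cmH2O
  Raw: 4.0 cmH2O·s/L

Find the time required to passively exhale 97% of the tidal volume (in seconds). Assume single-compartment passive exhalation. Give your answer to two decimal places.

1.26

τ = R × C = 4.0 × 90 mL/cmH2O = 4.0 × 0.090 L/cmH2O = 0.36 s.
Exhaled fraction f = 1 − e^(−t/τ) → t = −τ·ln(1 − f) = −0.36·ln(0.03) = 1.262 s.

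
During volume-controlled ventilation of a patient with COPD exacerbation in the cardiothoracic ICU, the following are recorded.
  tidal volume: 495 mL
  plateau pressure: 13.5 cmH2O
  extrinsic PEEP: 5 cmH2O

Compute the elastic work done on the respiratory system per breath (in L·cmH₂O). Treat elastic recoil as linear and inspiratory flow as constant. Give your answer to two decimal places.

Elastic work ≈ ½ × (Pplat − PEEP) × Vt = 0.5 × (13.5 − 5) × 0.495 L = 0.5 × 8.5 × 0.495 = 2.104 L·cmH2O.

2.10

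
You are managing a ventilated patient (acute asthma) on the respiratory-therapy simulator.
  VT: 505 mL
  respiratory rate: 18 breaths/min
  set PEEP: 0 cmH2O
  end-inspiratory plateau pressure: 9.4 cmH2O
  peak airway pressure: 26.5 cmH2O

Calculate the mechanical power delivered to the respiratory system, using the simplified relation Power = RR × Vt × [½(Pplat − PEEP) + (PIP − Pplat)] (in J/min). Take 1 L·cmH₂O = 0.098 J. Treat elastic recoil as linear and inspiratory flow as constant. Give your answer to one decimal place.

19.4

Per-breath work = Vt × [½(Pplat−PEEP) + (PIP−Pplat)] = 0.505 × [0.5×9.4 + 17.1] = 0.505 × 21.8 = 11.009 L·cmH2O.
Power = 18 × 11.009 = 198.16 L·cmH2O/min.
× 0.098 J/(L·cmH2O) → 19.42 J/min.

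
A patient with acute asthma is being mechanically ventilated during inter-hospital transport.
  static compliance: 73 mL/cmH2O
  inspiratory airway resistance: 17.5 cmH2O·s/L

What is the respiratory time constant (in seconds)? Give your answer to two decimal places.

1.28

τ = R × C = 17.5 × 73 mL/cmH2O = 17.5 × 0.073 L/cmH2O = 1.278 s.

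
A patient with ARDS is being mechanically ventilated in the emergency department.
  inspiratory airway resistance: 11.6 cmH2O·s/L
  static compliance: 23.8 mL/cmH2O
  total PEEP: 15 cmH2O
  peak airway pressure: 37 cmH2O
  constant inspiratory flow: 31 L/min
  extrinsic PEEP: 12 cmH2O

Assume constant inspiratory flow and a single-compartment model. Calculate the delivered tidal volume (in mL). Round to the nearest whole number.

Flow: 31 L/min ÷ 60 = 0.5167 L/s.
Total PEEP = 15 cmH2O (set 12 + intrinsic 3); this is the baseline alveolar pressure.
Equation of motion (constant flow): PIP = Vt/C + R·V̇ + PEEP.
Vt/C = PIP − R·V̇ − PEEP = 37 − 5.994 − 15 = 16.006 cmH2O.
Vt = C × 16.006 = 23.8 × 16.006 = 380.94 mL.

381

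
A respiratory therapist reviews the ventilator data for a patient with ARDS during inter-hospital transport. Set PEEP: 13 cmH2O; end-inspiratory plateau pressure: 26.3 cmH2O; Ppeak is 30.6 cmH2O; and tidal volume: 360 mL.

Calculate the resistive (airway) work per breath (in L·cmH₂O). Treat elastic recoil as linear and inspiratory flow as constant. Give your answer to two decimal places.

1.55

With constant inspiratory flow the resistive pressure is constant at PIP − Pplat = 30.6 − 26.3 = 4.3 cmH2O, so resistive work = 4.3 × 0.360 = 1.548 L·cmH2O.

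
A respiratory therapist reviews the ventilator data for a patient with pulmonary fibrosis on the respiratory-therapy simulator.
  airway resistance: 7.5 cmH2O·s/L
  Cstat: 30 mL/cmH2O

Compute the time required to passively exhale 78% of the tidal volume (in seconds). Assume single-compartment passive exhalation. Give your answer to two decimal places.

τ = R × C = 7.5 × 30 mL/cmH2O = 7.5 × 0.030 L/cmH2O = 0.225 s.
Exhaled fraction f = 1 − e^(−t/τ) → t = −τ·ln(1 − f) = −0.225·ln(0.22) = 0.3407 s.

0.34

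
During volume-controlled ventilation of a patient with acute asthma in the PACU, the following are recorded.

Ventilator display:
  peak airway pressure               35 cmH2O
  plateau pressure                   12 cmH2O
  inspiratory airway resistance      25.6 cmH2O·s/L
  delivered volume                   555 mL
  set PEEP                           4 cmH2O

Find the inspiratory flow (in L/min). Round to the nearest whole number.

54

flow = (PIP − Pplat) / Raw = (35 − 12) / 25.6 = 0.8984 L/s × 60 = 53.904 L/min.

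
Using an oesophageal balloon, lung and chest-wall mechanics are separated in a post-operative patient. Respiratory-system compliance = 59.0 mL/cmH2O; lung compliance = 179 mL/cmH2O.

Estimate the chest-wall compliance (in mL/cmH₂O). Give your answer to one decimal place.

88.0

1/Ccw = 1/Crs − 1/CL.
1/Ccw = 1/59.0 − 1/179 = 0.01136.
Ccw = 88.028 mL/cmH2O.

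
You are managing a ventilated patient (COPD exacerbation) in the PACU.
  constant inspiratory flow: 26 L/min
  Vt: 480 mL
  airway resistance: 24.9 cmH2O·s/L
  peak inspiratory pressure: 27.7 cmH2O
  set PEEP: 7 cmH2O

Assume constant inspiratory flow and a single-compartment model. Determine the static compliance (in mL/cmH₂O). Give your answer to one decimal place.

48.4

Flow: 26 L/min ÷ 60 = 0.4333 L/s.
Equation of motion (constant flow): PIP = Vt/C + R·V̇ + PEEP.
Vt/C = PIP − R·V̇ − PEEP = 27.7 − 24.9×0.4333 − 7 = 27.7 − 10.789 − 7 = 9.911 cmH2O.
C = Vt / 9.911 = 480 / 9.911 = 48.431 mL/cmH2O.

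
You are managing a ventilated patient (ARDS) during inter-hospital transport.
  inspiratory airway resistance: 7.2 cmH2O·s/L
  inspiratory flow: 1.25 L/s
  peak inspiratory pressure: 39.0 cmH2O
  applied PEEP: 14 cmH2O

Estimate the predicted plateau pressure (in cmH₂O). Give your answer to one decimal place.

Pplat = PIP − Raw × flow = 39.0 − 7.2 × 1.25 = 39.0 − 9.0 = 30.0 cmH2O.

30.0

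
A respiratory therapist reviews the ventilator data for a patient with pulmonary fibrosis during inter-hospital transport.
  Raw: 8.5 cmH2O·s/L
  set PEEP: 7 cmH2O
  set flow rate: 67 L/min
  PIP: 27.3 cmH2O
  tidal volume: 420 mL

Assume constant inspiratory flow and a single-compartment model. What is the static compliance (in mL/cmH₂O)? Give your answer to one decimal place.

38.9

Flow: 67 L/min ÷ 60 = 1.1167 L/s.
Equation of motion (constant flow): PIP = Vt/C + R·V̇ + PEEP.
Vt/C = PIP − R·V̇ − PEEP = 27.3 − 8.5×1.1167 − 7 = 27.3 − 9.492 − 7 = 10.808 cmH2O.
C = Vt / 10.808 = 420 / 10.808 = 38.86 mL/cmH2O.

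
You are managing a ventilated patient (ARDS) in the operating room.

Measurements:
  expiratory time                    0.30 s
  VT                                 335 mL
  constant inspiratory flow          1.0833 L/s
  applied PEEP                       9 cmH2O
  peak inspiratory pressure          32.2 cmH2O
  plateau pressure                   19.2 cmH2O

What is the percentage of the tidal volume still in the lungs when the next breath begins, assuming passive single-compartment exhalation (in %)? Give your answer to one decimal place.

46.7

R = (PIP − Pplat)/V̇ = (32.2 − 19.2) / 1.0833 = 13.0/1.0833 = 12.0 cmH2O·s/L.
C = Vt/(Pplat − PEEP) = 335.0 / (19.2 − 9) = 335.0/10.2 = 32.843 mL/cmH2O.
τ = R × C = 12.0 × 0.03284 L/cmH2O = 0.3941 s.
Fraction remaining at end-expiration = e^(−Te/τ) = e^(−0.30/0.3941) = 0.4671 → 46.71%.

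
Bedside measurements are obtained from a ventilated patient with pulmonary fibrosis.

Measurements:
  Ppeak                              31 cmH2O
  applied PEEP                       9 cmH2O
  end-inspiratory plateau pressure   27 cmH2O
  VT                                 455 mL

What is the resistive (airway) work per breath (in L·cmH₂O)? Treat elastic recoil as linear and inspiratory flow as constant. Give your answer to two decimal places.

With constant inspiratory flow the resistive pressure is constant at PIP − Pplat = 31 − 27 = 4.0 cmH2O, so resistive work = 4.0 × 0.455 = 1.82 L·cmH2O.

1.82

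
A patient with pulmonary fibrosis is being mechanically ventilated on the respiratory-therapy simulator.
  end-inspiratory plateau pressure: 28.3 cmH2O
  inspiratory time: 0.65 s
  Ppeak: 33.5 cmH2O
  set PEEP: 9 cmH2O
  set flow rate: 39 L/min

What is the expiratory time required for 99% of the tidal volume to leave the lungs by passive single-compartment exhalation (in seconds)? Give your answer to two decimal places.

0.81

Flow: 39 L/min ÷ 60 = 0.65 L/s.
Vt = flow × Ti = 0.65 L/s × 0.65 s × 1000 mL/L = 422.5 mL.
R = (PIP − Pplat)/V̇ = (33.5 − 28.3) / 0.65 = 5.2/0.65 = 8.0 cmH2O·s/L.
C = Vt/(Pplat − PEEP) = 422.5 / (28.3 − 9) = 422.5/19.3 = 21.891 mL/cmH2O.
τ = R × C = 8.0 × 0.02189 L/cmH2O = 0.1751 s.
t = −τ·ln(1 − 0.99) = −0.1751·ln(0.01) = 0.8064 s.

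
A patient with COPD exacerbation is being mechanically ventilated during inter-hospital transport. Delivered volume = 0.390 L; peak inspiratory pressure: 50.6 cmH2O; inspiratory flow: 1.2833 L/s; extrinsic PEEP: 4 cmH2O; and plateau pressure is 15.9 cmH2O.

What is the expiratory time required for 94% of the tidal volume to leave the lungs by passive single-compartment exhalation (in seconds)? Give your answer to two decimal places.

2.49

R = (PIP − Pplat)/V̇ = (50.6 − 15.9) / 1.2833 = 34.7/1.2833 = 27.04 cmH2O·s/L.
C = Vt/(Pplat − PEEP) = 390.0 / (15.9 − 4) = 390.0/11.9 = 32.773 mL/cmH2O.
τ = R × C = 27.04 × 0.03277 L/cmH2O = 0.8861 s.
t = −τ·ln(1 − 0.94) = −0.8861·ln(0.06) = 2.493 s.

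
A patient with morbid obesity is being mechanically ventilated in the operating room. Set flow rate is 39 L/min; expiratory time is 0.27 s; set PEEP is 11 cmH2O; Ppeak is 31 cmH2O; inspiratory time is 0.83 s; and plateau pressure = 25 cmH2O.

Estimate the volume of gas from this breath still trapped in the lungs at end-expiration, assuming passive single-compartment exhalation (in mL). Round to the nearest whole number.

253

Flow: 39 L/min ÷ 60 = 0.65 L/s.
Vt = flow × Ti = 0.65 L/s × 0.83 s × 1000 mL/L = 539.5 mL.
R = (PIP − Pplat)/V̇ = (31 − 25) / 0.65 = 6.0/0.65 = 9.231 cmH2O·s/L.
C = Vt/(Pplat − PEEP) = 539.5 / (25 − 11) = 539.5/14.0 = 38.536 mL/cmH2O.
τ = R × C = 9.231 × 0.03854 L/cmH2O = 0.3558 s.
Fraction remaining = e^(−Te/τ) = e^(−0.27/0.3558) = 0.4682.
Trapped volume = 539.5 × 0.4682 = 252.59 mL.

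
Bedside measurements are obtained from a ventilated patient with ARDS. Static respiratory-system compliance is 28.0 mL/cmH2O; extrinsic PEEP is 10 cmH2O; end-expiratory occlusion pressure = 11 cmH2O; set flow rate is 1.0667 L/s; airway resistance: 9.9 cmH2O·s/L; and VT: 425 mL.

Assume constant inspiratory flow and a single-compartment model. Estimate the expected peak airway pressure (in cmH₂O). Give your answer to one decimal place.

36.7

Total PEEP = 11 cmH2O (set 10 + intrinsic 1); this is the baseline alveolar pressure.
Equation of motion (constant flow): PIP = Vt/C + R·V̇ + PEEP.
PIP = 425/28.0 + 9.9×1.0667 + 11 = 15.179 + 10.56 + 11 = 36.739 cmH2O.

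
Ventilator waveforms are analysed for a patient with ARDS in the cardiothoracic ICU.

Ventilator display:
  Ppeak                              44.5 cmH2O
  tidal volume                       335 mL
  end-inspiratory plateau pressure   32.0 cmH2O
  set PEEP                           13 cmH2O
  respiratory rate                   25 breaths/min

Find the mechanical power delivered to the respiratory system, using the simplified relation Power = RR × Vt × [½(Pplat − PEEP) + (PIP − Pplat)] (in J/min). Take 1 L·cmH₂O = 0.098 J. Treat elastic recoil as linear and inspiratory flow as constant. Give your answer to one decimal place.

18.1

Per-breath work = Vt × [½(Pplat−PEEP) + (PIP−Pplat)] = 0.335 × [0.5×19.0 + 12.5] = 0.335 × 22.0 = 7.37 L·cmH2O.
Power = 25 × 7.37 = 184.25 L·cmH2O/min.
× 0.098 J/(L·cmH2O) → 18.057 J/min.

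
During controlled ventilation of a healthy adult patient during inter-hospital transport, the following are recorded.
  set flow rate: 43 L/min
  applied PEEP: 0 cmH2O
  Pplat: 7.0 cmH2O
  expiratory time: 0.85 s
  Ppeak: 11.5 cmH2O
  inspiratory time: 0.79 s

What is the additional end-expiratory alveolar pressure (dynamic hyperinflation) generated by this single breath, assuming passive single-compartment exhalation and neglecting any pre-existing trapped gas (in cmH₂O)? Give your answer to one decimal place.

1.3

Flow: 43 L/min ÷ 60 = 0.7167 L/s.
Vt = flow × Ti = 0.7167 L/s × 0.79 s × 1000 mL/L = 566.19 mL.
R = (PIP − Pplat)/V̇ = (11.5 − 7.0) / 0.7167 = 4.5/0.7167 = 6.279 cmH2O·s/L.
C = Vt/(Pplat − PEEP) = 566.19 / (7.0 − 0) = 566.19/7.0 = 80.884 mL/cmH2O.
τ = R × C = 6.279 × 0.08088 L/cmH2O = 0.5078 s.
Fraction remaining = e^(−Te/τ) = e^(−0.85/0.5078) = 0.1875; trapped volume = 566.19 × 0.1875 = 106.16 mL.
Additional alveolar pressure from trapping ≈ V_trapped / C = 106.16 / 80.884 = 1.312 cmH2O.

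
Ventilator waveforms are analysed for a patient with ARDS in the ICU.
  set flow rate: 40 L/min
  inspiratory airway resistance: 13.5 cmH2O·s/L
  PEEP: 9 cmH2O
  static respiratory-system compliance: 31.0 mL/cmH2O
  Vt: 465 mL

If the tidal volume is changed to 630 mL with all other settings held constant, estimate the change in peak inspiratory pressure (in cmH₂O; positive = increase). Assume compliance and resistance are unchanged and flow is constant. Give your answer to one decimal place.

5.3

PIP = Vt/C + R·V̇ + PEEP (constant-flow equation of motion).
Only the elastic term changes: ΔPIP = ΔVt / C = (630 − 465) / 31.0 = 5.323 cmH2O.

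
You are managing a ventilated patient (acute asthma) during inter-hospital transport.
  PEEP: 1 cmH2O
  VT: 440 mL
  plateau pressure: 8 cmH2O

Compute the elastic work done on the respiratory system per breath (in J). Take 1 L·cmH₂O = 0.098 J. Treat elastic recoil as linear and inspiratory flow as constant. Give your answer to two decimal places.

0.15

Elastic work ≈ ½ × (Pplat − PEEP) × Vt = 0.5 × (8 − 1) × 0.440 L = 0.5 × 7.0 × 0.440 = 1.54 L·cmH2O.
× 0.098 J/(L·cmH2O) → 0.1509 J.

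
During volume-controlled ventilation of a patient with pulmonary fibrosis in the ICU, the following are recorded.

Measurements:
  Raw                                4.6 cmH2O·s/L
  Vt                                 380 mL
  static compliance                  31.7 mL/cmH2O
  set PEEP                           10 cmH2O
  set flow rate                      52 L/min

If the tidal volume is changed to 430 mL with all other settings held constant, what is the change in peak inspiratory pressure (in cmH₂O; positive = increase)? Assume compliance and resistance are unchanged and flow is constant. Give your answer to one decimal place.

PIP = Vt/C + R·V̇ + PEEP (constant-flow equation of motion).
Only the elastic term changes: ΔPIP = ΔVt / C = (430 − 380) / 31.7 = 1.577 cmH2O.

1.6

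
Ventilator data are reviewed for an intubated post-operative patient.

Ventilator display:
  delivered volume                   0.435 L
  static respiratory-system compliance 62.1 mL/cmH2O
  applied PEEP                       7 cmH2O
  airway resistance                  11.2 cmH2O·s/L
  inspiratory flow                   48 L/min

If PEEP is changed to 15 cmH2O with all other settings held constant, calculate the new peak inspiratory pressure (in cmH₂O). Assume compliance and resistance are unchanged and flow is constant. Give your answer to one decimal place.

31.0

Flow: 48 L/min ÷ 60 = 0.8 L/s.
PIP = Vt/C + R·V̇ + PEEP (constant-flow equation of motion).
Only the baseline term changes: ΔPIP = ΔPEEP = 15 − 7 = 8.0 cmH2O.
Original PIP = 435/62.1 + 11.2×0.8 + 7 = 22.965 cmH2O; new PIP = 22.965 + (8.0) = 30.965 cmH2O.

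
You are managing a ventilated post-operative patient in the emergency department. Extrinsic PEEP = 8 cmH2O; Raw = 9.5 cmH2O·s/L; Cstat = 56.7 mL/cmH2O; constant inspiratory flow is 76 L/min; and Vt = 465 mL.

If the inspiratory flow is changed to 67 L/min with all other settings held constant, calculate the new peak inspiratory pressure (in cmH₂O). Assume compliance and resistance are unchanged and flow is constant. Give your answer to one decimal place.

26.8

Flow: 76 L/min ÷ 60 = 1.2667 L/s.
New flow: 67 L/min ÷ 60 = 1.1167 L/s.
PIP = Vt/C + R·V̇ + PEEP (constant-flow equation of motion).
Only the resistive term changes: ΔPIP = R × ΔV̇ = 9.5 × (1.1167 − 1.2667) = 9.5 × -0.15 = -1.425 cmH2O.
Original PIP = 465/56.7 + 9.5×1.2667 + 8 = 28.235 cmH2O; new PIP = 28.235 + (-1.425) = 26.81 cmH2O.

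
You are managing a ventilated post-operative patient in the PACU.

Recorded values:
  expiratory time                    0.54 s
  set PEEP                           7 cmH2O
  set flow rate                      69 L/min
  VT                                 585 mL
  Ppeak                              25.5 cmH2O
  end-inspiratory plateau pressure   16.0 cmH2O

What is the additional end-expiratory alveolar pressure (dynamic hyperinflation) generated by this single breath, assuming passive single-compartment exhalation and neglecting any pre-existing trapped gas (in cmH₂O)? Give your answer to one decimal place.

Flow: 69 L/min ÷ 60 = 1.15 L/s.
R = (PIP − Pplat)/V̇ = (25.5 − 16.0) / 1.15 = 9.5/1.15 = 8.261 cmH2O·s/L.
C = Vt/(Pplat − PEEP) = 585.0 / (16.0 − 7) = 585.0/9.0 = 65.0 mL/cmH2O.
τ = R × C = 8.261 × 0.065 L/cmH2O = 0.537 s.
Fraction remaining = e^(−Te/τ) = e^(−0.54/0.537) = 0.3658; trapped volume = 585.0 × 0.3658 = 213.99 mL.
Additional alveolar pressure from trapping ≈ V_trapped / C = 213.99 / 65.0 = 3.292 cmH2O.

3.3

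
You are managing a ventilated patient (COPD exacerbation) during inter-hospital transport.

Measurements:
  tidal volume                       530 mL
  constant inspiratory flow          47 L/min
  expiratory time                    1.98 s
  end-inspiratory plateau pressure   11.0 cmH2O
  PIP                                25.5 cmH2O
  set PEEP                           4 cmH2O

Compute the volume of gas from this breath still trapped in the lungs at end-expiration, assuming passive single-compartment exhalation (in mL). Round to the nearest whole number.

Flow: 47 L/min ÷ 60 = 0.7833 L/s.
R = (PIP − Pplat)/V̇ = (25.5 − 11.0) / 0.7833 = 14.5/0.7833 = 18.511 cmH2O·s/L.
C = Vt/(Pplat − PEEP) = 530.0 / (11.0 − 4) = 530.0/7.0 = 75.714 mL/cmH2O.
τ = R × C = 18.511 × 0.07571 L/cmH2O = 1.401 s.
Fraction remaining = e^(−Te/τ) = e^(−1.98/1.401) = 0.2433.
Trapped volume = 530.0 × 0.2433 = 128.95 mL.

129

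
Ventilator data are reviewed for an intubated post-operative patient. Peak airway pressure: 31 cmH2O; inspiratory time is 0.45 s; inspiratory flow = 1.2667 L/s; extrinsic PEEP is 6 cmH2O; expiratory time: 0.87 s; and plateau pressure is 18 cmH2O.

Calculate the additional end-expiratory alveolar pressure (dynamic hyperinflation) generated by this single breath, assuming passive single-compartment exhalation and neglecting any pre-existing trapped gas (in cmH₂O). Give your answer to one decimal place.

2.0

Vt = flow × Ti = 1.2667 L/s × 0.45 s × 1000 mL/L = 570.02 mL.
R = (PIP − Pplat)/V̇ = (31 − 18) / 1.2667 = 13.0/1.2667 = 10.263 cmH2O·s/L.
C = Vt/(Pplat − PEEP) = 570.02 / (18 − 6) = 570.02/12.0 = 47.502 mL/cmH2O.
τ = R × C = 10.263 × 0.0475 L/cmH2O = 0.4875 s.
Fraction remaining = e^(−Te/τ) = e^(−0.87/0.4875) = 0.1679; trapped volume = 570.02 × 0.1679 = 95.706 mL.
Additional alveolar pressure from trapping ≈ V_trapped / C = 95.706 / 47.502 = 2.015 cmH2O.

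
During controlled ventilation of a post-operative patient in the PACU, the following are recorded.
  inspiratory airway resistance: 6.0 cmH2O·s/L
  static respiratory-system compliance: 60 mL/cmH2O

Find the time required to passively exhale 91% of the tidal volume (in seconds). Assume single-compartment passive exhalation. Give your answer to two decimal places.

τ = R × C = 6.0 × 60 mL/cmH2O = 6.0 × 0.060 L/cmH2O = 0.36 s.
Exhaled fraction f = 1 − e^(−t/τ) → t = −τ·ln(1 − f) = −0.36·ln(0.09) = 0.8669 s.

0.87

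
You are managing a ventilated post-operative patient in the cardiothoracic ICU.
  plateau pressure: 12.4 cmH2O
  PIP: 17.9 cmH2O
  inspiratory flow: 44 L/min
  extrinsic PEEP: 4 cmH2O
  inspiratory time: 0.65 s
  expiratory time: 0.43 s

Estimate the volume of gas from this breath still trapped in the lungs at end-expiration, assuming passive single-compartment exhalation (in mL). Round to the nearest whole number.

174

Flow: 44 L/min ÷ 60 = 0.7333 L/s.
Vt = flow × Ti = 0.7333 L/s × 0.65 s × 1000 mL/L = 476.65 mL.
R = (PIP − Pplat)/V̇ = (17.9 − 12.4) / 0.7333 = 5.5/0.7333 = 7.5 cmH2O·s/L.
C = Vt/(Pplat − PEEP) = 476.65 / (12.4 − 4) = 476.65/8.4 = 56.744 mL/cmH2O.
τ = R × C = 7.5 × 0.05674 L/cmH2O = 0.4256 s.
Fraction remaining = e^(−Te/τ) = e^(−0.43/0.4256) = 0.3641.
Trapped volume = 476.65 × 0.3641 = 173.55 mL.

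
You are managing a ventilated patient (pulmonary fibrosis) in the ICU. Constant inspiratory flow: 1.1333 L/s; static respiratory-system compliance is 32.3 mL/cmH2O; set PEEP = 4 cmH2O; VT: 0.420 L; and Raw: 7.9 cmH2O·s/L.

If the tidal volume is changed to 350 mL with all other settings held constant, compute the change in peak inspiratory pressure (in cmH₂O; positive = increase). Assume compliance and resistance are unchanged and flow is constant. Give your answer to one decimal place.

-2.2

PIP = Vt/C + R·V̇ + PEEP (constant-flow equation of motion).
Only the elastic term changes: ΔPIP = ΔVt / C = (350 − 420) / 32.3 = -2.167 cmH2O.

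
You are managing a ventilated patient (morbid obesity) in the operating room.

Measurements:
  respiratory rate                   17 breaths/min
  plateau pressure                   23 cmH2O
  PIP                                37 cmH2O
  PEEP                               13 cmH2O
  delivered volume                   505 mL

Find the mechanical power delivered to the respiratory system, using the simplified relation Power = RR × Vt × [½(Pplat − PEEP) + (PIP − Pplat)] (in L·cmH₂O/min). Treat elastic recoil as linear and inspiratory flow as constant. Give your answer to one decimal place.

163.1

Per-breath work = Vt × [½(Pplat−PEEP) + (PIP−Pplat)] = 0.505 × [0.5×10.0 + 14.0] = 0.505 × 19.0 = 9.595 L·cmH2O.
Power = 17 × 9.595 = 163.12 L·cmH2O/min.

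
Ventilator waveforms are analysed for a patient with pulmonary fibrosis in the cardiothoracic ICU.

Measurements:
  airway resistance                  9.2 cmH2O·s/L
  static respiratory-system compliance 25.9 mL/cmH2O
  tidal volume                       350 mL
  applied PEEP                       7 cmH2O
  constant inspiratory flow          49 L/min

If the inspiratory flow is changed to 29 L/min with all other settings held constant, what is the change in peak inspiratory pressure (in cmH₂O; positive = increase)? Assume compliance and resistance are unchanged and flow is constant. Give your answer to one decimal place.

Flow: 49 L/min ÷ 60 = 0.8167 L/s.
New flow: 29 L/min ÷ 60 = 0.4833 L/s.
PIP = Vt/C + R·V̇ + PEEP (constant-flow equation of motion).
Only the resistive term changes: ΔPIP = R × ΔV̇ = 9.2 × (0.4833 − 0.8167) = 9.2 × -0.3334 = -3.067 cmH2O.

-3.1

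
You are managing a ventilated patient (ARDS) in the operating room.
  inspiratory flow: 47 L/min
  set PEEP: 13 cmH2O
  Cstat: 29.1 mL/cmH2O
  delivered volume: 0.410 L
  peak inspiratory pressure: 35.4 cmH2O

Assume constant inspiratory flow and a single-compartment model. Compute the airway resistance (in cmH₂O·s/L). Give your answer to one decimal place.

10.6

Flow: 47 L/min ÷ 60 = 0.7833 L/s.
Equation of motion (constant flow): PIP = Vt/C + R·V̇ + PEEP.
R·V̇ = PIP − Vt/C − PEEP = 35.4 − 410/29.1 − 13 = 35.4 − 14.089 − 13 = 8.311 cmH2O.
R = 8.311 / 0.7833 = 10.61 cmH2O·s/L.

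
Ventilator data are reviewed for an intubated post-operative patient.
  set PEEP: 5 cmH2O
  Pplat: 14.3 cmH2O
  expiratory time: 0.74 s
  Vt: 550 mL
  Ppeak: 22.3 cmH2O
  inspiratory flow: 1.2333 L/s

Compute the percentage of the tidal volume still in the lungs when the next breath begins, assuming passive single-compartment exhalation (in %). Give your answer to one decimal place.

R = (PIP − Pplat)/V̇ = (22.3 − 14.3) / 1.2333 = 8.0/1.2333 = 6.487 cmH2O·s/L.
C = Vt/(Pplat − PEEP) = 550.0 / (14.3 − 5) = 550.0/9.3 = 59.14 mL/cmH2O.
τ = R × C = 6.487 × 0.05914 L/cmH2O = 0.3836 s.
Fraction remaining at end-expiration = e^(−Te/τ) = e^(−0.74/0.3836) = 0.1453 → 14.53%.

14.5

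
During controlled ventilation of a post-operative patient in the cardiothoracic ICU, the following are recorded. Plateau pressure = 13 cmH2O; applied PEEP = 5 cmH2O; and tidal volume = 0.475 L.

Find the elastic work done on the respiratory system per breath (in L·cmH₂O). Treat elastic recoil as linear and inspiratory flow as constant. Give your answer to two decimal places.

Elastic work ≈ ½ × (Pplat − PEEP) × Vt = 0.5 × (13 − 5) × 0.475 L = 0.5 × 8.0 × 0.475 = 1.9 L·cmH2O.

1.90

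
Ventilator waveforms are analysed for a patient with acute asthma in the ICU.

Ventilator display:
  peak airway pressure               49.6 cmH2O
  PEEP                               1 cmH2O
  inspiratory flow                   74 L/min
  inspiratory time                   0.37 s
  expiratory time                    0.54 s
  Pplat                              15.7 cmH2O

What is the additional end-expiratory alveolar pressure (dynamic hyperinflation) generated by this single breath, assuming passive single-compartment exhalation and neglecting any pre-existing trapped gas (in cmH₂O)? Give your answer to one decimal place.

Flow: 74 L/min ÷ 60 = 1.2333 L/s.
Vt = flow × Ti = 1.2333 L/s × 0.37 s × 1000 mL/L = 456.32 mL.
R = (PIP − Pplat)/V̇ = (49.6 − 15.7) / 1.2333 = 33.9/1.2333 = 27.487 cmH2O·s/L.
C = Vt/(Pplat − PEEP) = 456.32 / (15.7 − 1) = 456.32/14.7 = 31.042 mL/cmH2O.
τ = R × C = 27.487 × 0.03104 L/cmH2O = 0.8532 s.
Fraction remaining = e^(−Te/τ) = e^(−0.54/0.8532) = 0.531; trapped volume = 456.32 × 0.531 = 242.31 mL.
Additional alveolar pressure from trapping ≈ V_trapped / C = 242.31 / 31.042 = 7.806 cmH2O.

7.8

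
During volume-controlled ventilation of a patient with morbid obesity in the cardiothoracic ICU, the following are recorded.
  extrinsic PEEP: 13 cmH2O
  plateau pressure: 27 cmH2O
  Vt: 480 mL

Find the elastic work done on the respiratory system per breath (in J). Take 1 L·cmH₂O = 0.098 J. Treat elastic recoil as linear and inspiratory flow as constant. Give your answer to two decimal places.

Elastic work ≈ ½ × (Pplat − PEEP) × Vt = 0.5 × (27 − 13) × 0.480 L = 0.5 × 14.0 × 0.480 = 3.36 L·cmH2O.
× 0.098 J/(L·cmH2O) → 0.3293 J.

0.33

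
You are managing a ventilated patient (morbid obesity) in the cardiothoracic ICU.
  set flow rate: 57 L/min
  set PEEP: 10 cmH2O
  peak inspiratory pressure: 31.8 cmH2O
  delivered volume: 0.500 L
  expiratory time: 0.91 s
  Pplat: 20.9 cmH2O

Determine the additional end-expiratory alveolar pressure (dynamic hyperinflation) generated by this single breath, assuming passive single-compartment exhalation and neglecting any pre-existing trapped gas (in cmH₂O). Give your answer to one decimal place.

Flow: 57 L/min ÷ 60 = 0.95 L/s.
R = (PIP − Pplat)/V̇ = (31.8 − 20.9) / 0.95 = 10.9/0.95 = 11.474 cmH2O·s/L.
C = Vt/(Pplat − PEEP) = 500.0 / (20.9 − 10) = 500.0/10.9 = 45.872 mL/cmH2O.
τ = R × C = 11.474 × 0.04587 L/cmH2O = 0.5263 s.
Fraction remaining = e^(−Te/τ) = e^(−0.91/0.5263) = 0.1775; trapped volume = 500.0 × 0.1775 = 88.75 mL.
Additional alveolar pressure from trapping ≈ V_trapped / C = 88.75 / 45.872 = 1.935 cmH2O.

1.9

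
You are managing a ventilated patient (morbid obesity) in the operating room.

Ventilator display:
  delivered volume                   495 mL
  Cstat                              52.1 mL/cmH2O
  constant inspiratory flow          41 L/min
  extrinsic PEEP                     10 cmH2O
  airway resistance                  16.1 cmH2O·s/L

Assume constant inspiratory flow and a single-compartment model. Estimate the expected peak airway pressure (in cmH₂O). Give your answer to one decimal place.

30.5

Flow: 41 L/min ÷ 60 = 0.6833 L/s.
Equation of motion (constant flow): PIP = Vt/C + R·V̇ + PEEP.
PIP = 495/52.1 + 16.1×0.6833 + 10 = 9.501 + 11.001 + 10 = 30.502 cmH2O.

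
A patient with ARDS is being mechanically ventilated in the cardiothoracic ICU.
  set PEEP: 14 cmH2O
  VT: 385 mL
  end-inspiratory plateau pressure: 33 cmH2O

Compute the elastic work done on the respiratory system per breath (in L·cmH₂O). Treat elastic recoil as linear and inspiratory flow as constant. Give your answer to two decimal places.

3.66

Elastic work ≈ ½ × (Pplat − PEEP) × Vt = 0.5 × (33 − 14) × 0.385 L = 0.5 × 19.0 × 0.385 = 3.658 L·cmH2O.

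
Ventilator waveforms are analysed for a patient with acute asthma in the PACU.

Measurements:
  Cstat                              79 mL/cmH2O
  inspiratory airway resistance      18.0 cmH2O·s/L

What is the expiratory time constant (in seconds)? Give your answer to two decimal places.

τ = R × C = 18.0 × 79 mL/cmH2O = 18.0 × 0.079 L/cmH2O = 1.422 s.

1.42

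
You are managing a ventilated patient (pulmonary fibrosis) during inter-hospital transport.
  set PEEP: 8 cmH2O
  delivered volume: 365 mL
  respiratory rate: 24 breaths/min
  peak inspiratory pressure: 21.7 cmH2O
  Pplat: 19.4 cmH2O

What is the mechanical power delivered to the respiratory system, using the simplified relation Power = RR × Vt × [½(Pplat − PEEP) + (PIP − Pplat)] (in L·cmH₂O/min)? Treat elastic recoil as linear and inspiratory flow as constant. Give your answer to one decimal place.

Per-breath work = Vt × [½(Pplat−PEEP) + (PIP−Pplat)] = 0.365 × [0.5×11.4 + 2.3] = 0.365 × 8.0 = 2.92 L·cmH2O.
Power = 24 × 2.92 = 70.08 L·cmH2O/min.

70.1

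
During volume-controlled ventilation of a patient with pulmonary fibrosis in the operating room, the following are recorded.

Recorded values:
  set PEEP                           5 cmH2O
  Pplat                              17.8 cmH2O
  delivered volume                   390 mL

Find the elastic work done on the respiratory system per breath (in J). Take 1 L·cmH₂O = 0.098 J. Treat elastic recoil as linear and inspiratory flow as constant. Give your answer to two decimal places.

0.24

Elastic work ≈ ½ × (Pplat − PEEP) × Vt = 0.5 × (17.8 − 5) × 0.390 L = 0.5 × 12.8 × 0.390 = 2.496 L·cmH2O.
× 0.098 J/(L·cmH2O) → 0.2446 J.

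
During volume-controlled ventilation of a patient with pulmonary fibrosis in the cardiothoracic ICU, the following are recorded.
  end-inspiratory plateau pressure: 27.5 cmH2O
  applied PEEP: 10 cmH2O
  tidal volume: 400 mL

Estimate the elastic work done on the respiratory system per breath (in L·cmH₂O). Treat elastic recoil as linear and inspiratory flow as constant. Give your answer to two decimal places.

Elastic work ≈ ½ × (Pplat − PEEP) × Vt = 0.5 × (27.5 − 10) × 0.400 L = 0.5 × 17.5 × 0.400 = 3.5 L·cmH2O.

3.50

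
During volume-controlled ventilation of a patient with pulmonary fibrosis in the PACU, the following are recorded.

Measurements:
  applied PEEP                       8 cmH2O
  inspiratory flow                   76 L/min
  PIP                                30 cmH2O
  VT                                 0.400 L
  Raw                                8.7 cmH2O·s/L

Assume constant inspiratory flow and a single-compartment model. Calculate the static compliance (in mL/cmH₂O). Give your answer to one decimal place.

36.4

Flow: 76 L/min ÷ 60 = 1.2667 L/s.
Equation of motion (constant flow): PIP = Vt/C + R·V̇ + PEEP.
Vt/C = PIP − R·V̇ − PEEP = 30 − 8.7×1.2667 − 8 = 30 − 11.02 − 8 = 10.98 cmH2O.
C = Vt / 10.98 = 400 / 10.98 = 36.43 mL/cmH2O.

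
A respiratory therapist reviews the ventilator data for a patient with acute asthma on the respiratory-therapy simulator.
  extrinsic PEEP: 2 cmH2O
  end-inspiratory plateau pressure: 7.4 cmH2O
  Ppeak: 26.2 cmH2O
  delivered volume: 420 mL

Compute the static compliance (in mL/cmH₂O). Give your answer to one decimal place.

77.8

Cstat = Vt / (Pplat − PEEP) = 420 / (7.4 − 2) = 420 / 5.4 = 77.778 mL/cmH2O.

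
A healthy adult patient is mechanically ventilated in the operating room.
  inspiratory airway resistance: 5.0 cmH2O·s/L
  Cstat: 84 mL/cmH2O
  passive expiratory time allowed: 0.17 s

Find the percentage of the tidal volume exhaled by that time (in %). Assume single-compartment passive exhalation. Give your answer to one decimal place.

τ = R × C = 5.0 × 84 mL/cmH2O = 5.0 × 0.084 L/cmH2O = 0.42 s.
Passive exhalation: V(t)/V₀ = e^(−t/τ) = e^(−0.17/0.42) = 0.6671.
Fraction exhaled = 1 − 0.6671 = 0.3329 → 33.29%.

33.3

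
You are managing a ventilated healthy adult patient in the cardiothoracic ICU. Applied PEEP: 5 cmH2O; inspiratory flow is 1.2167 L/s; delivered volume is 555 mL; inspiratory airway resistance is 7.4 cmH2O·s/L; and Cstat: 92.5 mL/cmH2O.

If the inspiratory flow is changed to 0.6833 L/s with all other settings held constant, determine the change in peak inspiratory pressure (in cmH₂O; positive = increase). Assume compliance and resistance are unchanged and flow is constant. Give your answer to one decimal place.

-3.9

PIP = Vt/C + R·V̇ + PEEP (constant-flow equation of motion).
Only the resistive term changes: ΔPIP = R × ΔV̇ = 7.4 × (0.6833 − 1.2167) = 7.4 × -0.5334 = -3.947 cmH2O.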